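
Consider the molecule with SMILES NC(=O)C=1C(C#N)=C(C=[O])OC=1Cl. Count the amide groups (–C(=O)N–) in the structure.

1

The amide motif appears at heavy-atom position 2 in the SMILES.
Other groups present: 1 aldehyde, 1 nitrile.
Amide count: 1.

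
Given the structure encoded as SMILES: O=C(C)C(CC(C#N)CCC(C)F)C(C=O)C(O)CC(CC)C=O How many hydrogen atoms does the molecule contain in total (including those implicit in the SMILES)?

28

Walk through each heavy atom and fill implicit hydrogens from standard valence (C 4, N 3, O 2, S 2, halogen 1):
  atom 1: O, bond orders sum to 2 (valence 2) → 0 H
  atom 2: C, bond orders sum to 4 (valence 4) → 0 H
  atom 3: C, bond orders sum to 1 (valence 4) → 3 H
  atom 4: C, bond orders sum to 3 (valence 4) → 1 H
  atom 5: C, bond orders sum to 2 (valence 4) → 2 H
  atom 6: C, bond orders sum to 3 (valence 4) → 1 H
  atom 7: C, bond orders sum to 4 (valence 4) → 0 H
  atom 8: N, bond orders sum to 3 (valence 3) → 0 H
  atom 9: C, bond orders sum to 2 (valence 4) → 2 H
  atom 10: C, bond orders sum to 2 (valence 4) → 2 H
  atom 11: C, bond orders sum to 3 (valence 4) → 1 H
  atom 12: C, bond orders sum to 1 (valence 4) → 3 H
  atom 13: F (halogen, monovalent) → 0 H
  atom 14: C, bond orders sum to 3 (valence 4) → 1 H
  atom 15: C, bond orders sum to 3 (valence 4) → 1 H
  atom 16: O, bond orders sum to 2 (valence 2) → 0 H
  atom 17: C, bond orders sum to 3 (valence 4) → 1 H
  atom 18: O, bond orders sum to 1 (valence 2) → 1 H
  atom 19: C, bond orders sum to 2 (valence 4) → 2 H
  atom 20: C, bond orders sum to 3 (valence 4) → 1 H
  atom 21: C, bond orders sum to 2 (valence 4) → 2 H
  atom 22: C, bond orders sum to 1 (valence 4) → 3 H
  atom 23: C, bond orders sum to 3 (valence 4) → 1 H
  atom 24: O, bond orders sum to 2 (valence 2) → 0 H
Total hydrogens: 28.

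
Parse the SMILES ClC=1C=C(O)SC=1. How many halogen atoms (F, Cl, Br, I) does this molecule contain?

Halogen atoms appear at heavy-atom position 1 (1×Cl).
Other groups present: 1 hydroxyl.
Halogen count: 1.

1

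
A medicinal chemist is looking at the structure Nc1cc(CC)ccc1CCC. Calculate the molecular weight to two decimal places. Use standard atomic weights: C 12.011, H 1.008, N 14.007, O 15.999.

163.26 g/mol

First, the molecular formula is C11H17N (counting implicit H from valence).
  C: 11 × 12.011 = 132.121
  H: 17 × 1.008 = 17.136
  N: 1 × 14.007 = 14.007
Sum: 11×12.011 + 17×1.008 + 1×14.007 = 163.264 → 163.26 g/mol.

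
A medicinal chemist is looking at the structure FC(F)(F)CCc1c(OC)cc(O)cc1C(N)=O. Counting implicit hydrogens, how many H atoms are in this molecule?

12

Walk through each heavy atom and fill implicit hydrogens from standard valence (C 4, N 3, O 2, S 2, halogen 1); for lowercase aromatic atoms, an aromatic c carries 1 H when it has two neighbours and 0 H with three, and aromatic n carries 0 H:
  atom 1: F (halogen, monovalent) → 0 H
  atom 2: C, bond orders sum to 4 (valence 4) → 0 H
  atom 3: F (halogen, monovalent) → 0 H
  atom 4: F (halogen, monovalent) → 0 H
  atom 5: C, bond orders sum to 2 (valence 4) → 2 H
  atom 6: C, bond orders sum to 2 (valence 4) → 2 H
  atom 7: aromatic c, 3 neighbours → 0 H
  atom 8: aromatic c, 3 neighbours → 0 H
  atom 9: O, bond orders sum to 2 (valence 2) → 0 H
  atom 10: C, bond orders sum to 1 (valence 4) → 3 H
  atom 11: aromatic c, 2 neighbours → 1 H
  atom 12: aromatic c, 3 neighbours → 0 H
  atom 13: O, bond orders sum to 1 (valence 2) → 1 H
  atom 14: aromatic c, 2 neighbours → 1 H
  atom 15: aromatic c, 3 neighbours → 0 H
  atom 16: C, bond orders sum to 4 (valence 4) → 0 H
  atom 17: N, bond orders sum to 1 (valence 3) → 2 H
  atom 18: O, bond orders sum to 2 (valence 2) → 0 H
Total hydrogens: 12.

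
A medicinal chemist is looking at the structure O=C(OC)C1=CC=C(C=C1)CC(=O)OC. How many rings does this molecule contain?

1

In SMILES, each pair of matching ring-closure digits denotes one ring-closing bond; the number of such bonds equals the number of independent rings.
Ring-closure bonds here: 1.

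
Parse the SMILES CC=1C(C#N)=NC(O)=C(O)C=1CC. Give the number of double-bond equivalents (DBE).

Molecular formula: C9H10N2O2.
DoU = (2C + 2 + N − H − X) / 2, where X is the halogen count and O/S are ignored.
    = (2·9 + 2 + 2 − 10 − 0) / 2 = 12 / 2 = 6.

6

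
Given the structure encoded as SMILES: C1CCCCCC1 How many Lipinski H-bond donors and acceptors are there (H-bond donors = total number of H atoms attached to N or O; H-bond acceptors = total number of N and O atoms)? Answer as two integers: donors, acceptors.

0, 0

Donors: find every N or O and count the H atoms it carries.
  (no N or O atoms present)
Lipinski HBD = 0.
Acceptors: N atoms = 0, O atoms = 0 → HBA = 0.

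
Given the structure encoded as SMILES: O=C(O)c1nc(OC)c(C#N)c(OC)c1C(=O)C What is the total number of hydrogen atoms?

Walk through each heavy atom and fill implicit hydrogens from standard valence (C 4, N 3, O 2, S 2, halogen 1); for lowercase aromatic atoms, an aromatic c carries 1 H when it has two neighbours and 0 H with three, and aromatic n carries 0 H:
  atom 1: O, bond orders sum to 2 (valence 2) → 0 H
  atom 2: C, bond orders sum to 4 (valence 4) → 0 H
  atom 3: O, bond orders sum to 1 (valence 2) → 1 H
  atom 4: aromatic c, 3 neighbours → 0 H
  atom 5: aromatic n, 2 neighbours → 0 H
  atom 6: aromatic c, 3 neighbours → 0 H
  atom 7: O, bond orders sum to 2 (valence 2) → 0 H
  atom 8: C, bond orders sum to 1 (valence 4) → 3 H
  atom 9: aromatic c, 3 neighbours → 0 H
  atom 10: C, bond orders sum to 4 (valence 4) → 0 H
  atom 11: N, bond orders sum to 3 (valence 3) → 0 H
  atom 12: aromatic c, 3 neighbours → 0 H
  atom 13: O, bond orders sum to 2 (valence 2) → 0 H
  atom 14: C, bond orders sum to 1 (valence 4) → 3 H
  atom 15: aromatic c, 3 neighbours → 0 H
  atom 16: C, bond orders sum to 4 (valence 4) → 0 H
  atom 17: O, bond orders sum to 2 (valence 2) → 0 H
  atom 18: C, bond orders sum to 1 (valence 4) → 3 H
Total hydrogens: 10.

10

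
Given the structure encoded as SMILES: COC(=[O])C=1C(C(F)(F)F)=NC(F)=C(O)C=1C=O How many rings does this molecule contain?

1

In SMILES, each pair of matching ring-closure digits denotes one ring-closing bond; the number of such bonds equals the number of independent rings.
Ring-closure bonds here: 1.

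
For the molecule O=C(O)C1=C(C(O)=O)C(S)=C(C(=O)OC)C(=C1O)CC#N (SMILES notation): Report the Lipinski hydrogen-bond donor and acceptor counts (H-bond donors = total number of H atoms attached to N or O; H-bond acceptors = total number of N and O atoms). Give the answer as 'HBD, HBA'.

3, 8

Donors: find every N or O and count the H atoms it carries.
  atom 1 (O): bond orders sum to 2 → 0 H
  atom 3 (O): bond orders sum to 1 → 1 H
  atom 7 (O): bond orders sum to 1 → 1 H
  atom 8 (O): bond orders sum to 2 → 0 H
  atom 13 (O): bond orders sum to 2 → 0 H
  atom 14 (O): bond orders sum to 2 → 0 H
  atom 18 (O): bond orders sum to 1 → 1 H
  atom 21 (N): bond orders sum to 3 → 0 H
Lipinski HBD = 3.
Acceptors: N atoms = 1, O atoms = 7 → HBA = 8.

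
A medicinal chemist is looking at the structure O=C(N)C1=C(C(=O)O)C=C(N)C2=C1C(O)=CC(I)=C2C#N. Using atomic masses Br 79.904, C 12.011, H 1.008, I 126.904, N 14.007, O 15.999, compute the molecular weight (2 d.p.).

397.13 g/mol

First, the molecular formula is C13H8IN3O4 (counting implicit H from valence).
  C: 13 × 12.011 = 156.143
  H: 8 × 1.008 = 8.064
  I: 1 × 126.904 = 126.904
  N: 3 × 14.007 = 42.021
  O: 4 × 15.999 = 63.996
Sum: 13×12.011 + 8×1.008 + 1×126.904 + 3×14.007 + 4×15.999 = 397.128 → 397.13 g/mol.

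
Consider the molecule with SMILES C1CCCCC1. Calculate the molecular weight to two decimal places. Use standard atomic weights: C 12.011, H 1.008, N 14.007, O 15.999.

84.16 g/mol

First, the molecular formula is C6H12 (counting implicit H from valence).
  C: 6 × 12.011 = 72.066
  H: 12 × 1.008 = 12.096
Sum: 6×12.011 + 12×1.008 = 84.162 → 84.16 g/mol.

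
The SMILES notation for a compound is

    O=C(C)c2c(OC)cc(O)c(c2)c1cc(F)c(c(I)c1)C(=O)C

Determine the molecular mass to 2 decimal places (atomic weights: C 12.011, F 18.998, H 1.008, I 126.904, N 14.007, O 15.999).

First, the molecular formula is C17H14FIO4 (counting implicit H from valence).
  C: 17 × 12.011 = 204.187
  F: 1 × 18.998 = 18.998
  H: 14 × 1.008 = 14.112
  I: 1 × 126.904 = 126.904
  O: 4 × 15.999 = 63.996
Sum: 17×12.011 + 1×18.998 + 14×1.008 + 1×126.904 + 4×15.999 = 428.197 → 428.20 g/mol.

428.20 g/mol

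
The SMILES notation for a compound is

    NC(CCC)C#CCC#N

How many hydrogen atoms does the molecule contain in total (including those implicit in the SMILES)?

Walk through each heavy atom and fill implicit hydrogens from standard valence (C 4, N 3, O 2, S 2, halogen 1):
  atom 1: N, bond orders sum to 1 (valence 3) → 2 H
  atom 2: C, bond orders sum to 3 (valence 4) → 1 H
  atom 3: C, bond orders sum to 2 (valence 4) → 2 H
  atom 4: C, bond orders sum to 2 (valence 4) → 2 H
  atom 5: C, bond orders sum to 1 (valence 4) → 3 H
  atom 6: C, bond orders sum to 4 (valence 4) → 0 H
  atom 7: C, bond orders sum to 4 (valence 4) → 0 H
  atom 8: C, bond orders sum to 2 (valence 4) → 2 H
  atom 9: C, bond orders sum to 4 (valence 4) → 0 H
  atom 10: N, bond orders sum to 3 (valence 3) → 0 H
Total hydrogens: 12.

12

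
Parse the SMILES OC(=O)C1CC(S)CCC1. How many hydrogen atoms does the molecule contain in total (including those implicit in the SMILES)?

Walk through each heavy atom and fill implicit hydrogens from standard valence (C 4, N 3, O 2, S 2, halogen 1):
  atom 1: O, bond orders sum to 1 (valence 2) → 1 H
  atom 2: C, bond orders sum to 4 (valence 4) → 0 H
  atom 3: O, bond orders sum to 2 (valence 2) → 0 H
  atom 4: C, bond orders sum to 3 (valence 4) → 1 H
  atom 5: C, bond orders sum to 2 (valence 4) → 2 H
  atom 6: C, bond orders sum to 3 (valence 4) → 1 H
  atom 7: S, bond orders sum to 1 (valence 2) → 1 H
  atom 8: C, bond orders sum to 2 (valence 4) → 2 H
  atom 9: C, bond orders sum to 2 (valence 4) → 2 H
  atom 10: C, bond orders sum to 2 (valence 4) → 2 H
Total hydrogens: 12.

12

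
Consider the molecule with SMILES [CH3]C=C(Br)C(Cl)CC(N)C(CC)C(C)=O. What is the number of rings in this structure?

0

In SMILES, each pair of matching ring-closure digits denotes one ring-closing bond; the number of such bonds equals the number of independent rings.
Ring-closure bonds here: 0.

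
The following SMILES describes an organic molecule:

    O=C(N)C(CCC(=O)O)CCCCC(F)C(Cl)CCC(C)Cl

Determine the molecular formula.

C15H26Cl2FNO3

Walk through each heavy atom and fill implicit hydrogens from standard valence (C 4, N 3, O 2, S 2, halogen 1):
  atom 1: O, bond orders sum to 2 (valence 2) → 0 H
  atom 2: C, bond orders sum to 4 (valence 4) → 0 H
  atom 3: N, bond orders sum to 1 (valence 3) → 2 H
  atom 4: C, bond orders sum to 3 (valence 4) → 1 H
  atom 5: C, bond orders sum to 2 (valence 4) → 2 H
  atom 6: C, bond orders sum to 2 (valence 4) → 2 H
  atom 7: C, bond orders sum to 4 (valence 4) → 0 H
  atom 8: O, bond orders sum to 2 (valence 2) → 0 H
  atom 9: O, bond orders sum to 1 (valence 2) → 1 H
  atom 10: C, bond orders sum to 2 (valence 4) → 2 H
  atom 11: C, bond orders sum to 2 (valence 4) → 2 H
  atom 12: C, bond orders sum to 2 (valence 4) → 2 H
  atom 13: C, bond orders sum to 2 (valence 4) → 2 H
  atom 14: C, bond orders sum to 3 (valence 4) → 1 H
  atom 15: F (halogen, monovalent) → 0 H
  atom 16: C, bond orders sum to 3 (valence 4) → 1 H
  atom 17: Cl (halogen, monovalent) → 0 H
  atom 18: C, bond orders sum to 2 (valence 4) → 2 H
  atom 19: C, bond orders sum to 2 (valence 4) → 2 H
  atom 20: C, bond orders sum to 3 (valence 4) → 1 H
  atom 21: C, bond orders sum to 1 (valence 4) → 3 H
  atom 22: Cl (halogen, monovalent) → 0 H
Totals → C:15, H:26, Cl:2, F:1, N:1, O:3.
In Hill order: C15H26Cl2FNO3.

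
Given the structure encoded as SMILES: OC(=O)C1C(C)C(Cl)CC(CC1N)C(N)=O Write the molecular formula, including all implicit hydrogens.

C10H17ClN2O3

Walk through each heavy atom and fill implicit hydrogens from standard valence (C 4, N 3, O 2, S 2, halogen 1):
  atom 1: O, bond orders sum to 1 (valence 2) → 1 H
  atom 2: C, bond orders sum to 4 (valence 4) → 0 H
  atom 3: O, bond orders sum to 2 (valence 2) → 0 H
  atom 4: C, bond orders sum to 3 (valence 4) → 1 H
  atom 5: C, bond orders sum to 3 (valence 4) → 1 H
  atom 6: C, bond orders sum to 1 (valence 4) → 3 H
  atom 7: C, bond orders sum to 3 (valence 4) → 1 H
  atom 8: Cl (halogen, monovalent) → 0 H
  atom 9: C, bond orders sum to 2 (valence 4) → 2 H
  atom 10: C, bond orders sum to 3 (valence 4) → 1 H
  atom 11: C, bond orders sum to 2 (valence 4) → 2 H
  atom 12: C, bond orders sum to 3 (valence 4) → 1 H
  atom 13: N, bond orders sum to 1 (valence 3) → 2 H
  atom 14: C, bond orders sum to 4 (valence 4) → 0 H
  atom 15: N, bond orders sum to 1 (valence 3) → 2 H
  atom 16: O, bond orders sum to 2 (valence 2) → 0 H
Totals → C:10, H:17, Cl:1, N:2, O:3.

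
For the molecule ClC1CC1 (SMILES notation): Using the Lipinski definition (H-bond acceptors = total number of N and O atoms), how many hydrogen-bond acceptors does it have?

0

N atoms: 0; O atoms: 0.
Lipinski HBA = 0 + 0 = 0.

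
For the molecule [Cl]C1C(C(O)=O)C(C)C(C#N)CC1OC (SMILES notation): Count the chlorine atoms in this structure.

Scan the SMILES for Cl atoms (remember two-letter symbols like Cl and Br are single atoms).
Chlorine count: 1.

1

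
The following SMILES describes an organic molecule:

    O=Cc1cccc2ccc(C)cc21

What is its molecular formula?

C12H10O

Walk through each heavy atom and fill implicit hydrogens from standard valence (C 4, N 3, O 2, S 2, halogen 1); for lowercase aromatic atoms, an aromatic c carries 1 H when it has two neighbours and 0 H with three, and aromatic n carries 0 H:
  atom 1: O, bond orders sum to 2 (valence 2) → 0 H
  atom 2: C, bond orders sum to 3 (valence 4) → 1 H
  atom 3: aromatic c, 3 neighbours → 0 H
  atom 4: aromatic c, 2 neighbours → 1 H
  atom 5: aromatic c, 2 neighbours → 1 H
  atom 6: aromatic c, 2 neighbours → 1 H
  atom 7: aromatic c, 3 neighbours → 0 H
  atom 8: aromatic c, 2 neighbours → 1 H
  atom 9: aromatic c, 2 neighbours → 1 H
  atom 10: aromatic c, 3 neighbours → 0 H
  atom 11: C, bond orders sum to 1 (valence 4) → 3 H
  atom 12: aromatic c, 2 neighbours → 1 H
  atom 13: aromatic c, 3 neighbours → 0 H
Totals → C:12, H:10, O:1.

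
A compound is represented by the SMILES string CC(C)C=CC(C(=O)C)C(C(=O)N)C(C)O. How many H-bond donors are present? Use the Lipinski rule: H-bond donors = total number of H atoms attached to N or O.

Donors: find every N or O and count the H atoms it carries.
  atom 8 (O): bond orders sum to 2 → 0 H
  atom 12 (O): bond orders sum to 2 → 0 H
  atom 13 (N): bond orders sum to 1 → 2 H
  atom 16 (O): bond orders sum to 1 → 1 H
Lipinski HBD = 3.

3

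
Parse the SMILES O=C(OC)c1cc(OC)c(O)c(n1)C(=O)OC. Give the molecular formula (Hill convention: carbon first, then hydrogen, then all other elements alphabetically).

Walk through each heavy atom and fill implicit hydrogens from standard valence (C 4, N 3, O 2, S 2, halogen 1); for lowercase aromatic atoms, an aromatic c carries 1 H when it has two neighbours and 0 H with three, and aromatic n carries 0 H:
  atom 1: O, bond orders sum to 2 (valence 2) → 0 H
  atom 2: C, bond orders sum to 4 (valence 4) → 0 H
  atom 3: O, bond orders sum to 2 (valence 2) → 0 H
  atom 4: C, bond orders sum to 1 (valence 4) → 3 H
  atom 5: aromatic c, 3 neighbours → 0 H
  atom 6: aromatic c, 2 neighbours → 1 H
  atom 7: aromatic c, 3 neighbours → 0 H
  atom 8: O, bond orders sum to 2 (valence 2) → 0 H
  atom 9: C, bond orders sum to 1 (valence 4) → 3 H
  atom 10: aromatic c, 3 neighbours → 0 H
  atom 11: O, bond orders sum to 1 (valence 2) → 1 H
  atom 12: aromatic c, 3 neighbours → 0 H
  atom 13: aromatic n, 2 neighbours → 0 H
  atom 14: C, bond orders sum to 4 (valence 4) → 0 H
  atom 15: O, bond orders sum to 2 (valence 2) → 0 H
  atom 16: O, bond orders sum to 2 (valence 2) → 0 H
  atom 17: C, bond orders sum to 1 (valence 4) → 3 H
Totals → C:10, H:11, N:1, O:6.

C10H11NO6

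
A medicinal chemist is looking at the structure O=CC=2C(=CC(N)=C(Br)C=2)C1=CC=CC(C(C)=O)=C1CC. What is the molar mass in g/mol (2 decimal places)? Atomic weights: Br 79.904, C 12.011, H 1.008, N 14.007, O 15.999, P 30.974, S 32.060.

First, the molecular formula is C17H16BrNO2 (counting implicit H from valence).
  Br: 1 × 79.904 = 79.904
  C: 17 × 12.011 = 204.187
  H: 16 × 1.008 = 16.128
  N: 1 × 14.007 = 14.007
  O: 2 × 15.999 = 31.998
Sum: 1×79.904 + 17×12.011 + 16×1.008 + 1×14.007 + 2×15.999 = 346.224 → 346.22 g/mol.

346.22 g/mol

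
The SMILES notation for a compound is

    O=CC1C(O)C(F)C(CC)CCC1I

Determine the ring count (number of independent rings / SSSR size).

In SMILES, each pair of matching ring-closure digits denotes one ring-closing bond; the number of such bonds equals the number of independent rings.
Ring-closure bonds here: 1.

1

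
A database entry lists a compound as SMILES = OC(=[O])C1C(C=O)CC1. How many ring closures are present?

1

In SMILES, each pair of matching ring-closure digits denotes one ring-closing bond; the number of such bonds equals the number of independent rings.
Ring-closure bonds here: 1.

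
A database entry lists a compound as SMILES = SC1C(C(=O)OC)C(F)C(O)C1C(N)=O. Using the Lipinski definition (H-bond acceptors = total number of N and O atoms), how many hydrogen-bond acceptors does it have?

5

N atoms: 1; O atoms: 4.
Lipinski HBA = 1 + 4 = 5.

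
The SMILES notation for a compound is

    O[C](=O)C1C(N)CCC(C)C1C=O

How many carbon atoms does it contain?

9

Count every carbon token in the SMILES (each C, including those in ring-closure positions and inside branches).
Carbon count: 9.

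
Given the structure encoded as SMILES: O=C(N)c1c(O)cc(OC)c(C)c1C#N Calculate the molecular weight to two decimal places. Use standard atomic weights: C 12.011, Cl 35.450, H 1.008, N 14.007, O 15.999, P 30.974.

206.20 g/mol

First, the molecular formula is C10H10N2O3 (counting implicit H from valence).
  C: 10 × 12.011 = 120.110
  H: 10 × 1.008 = 10.080
  N: 2 × 14.007 = 28.014
  O: 3 × 15.999 = 47.997
Sum: 10×12.011 + 10×1.008 + 2×14.007 + 3×15.999 = 206.201 → 206.20 g/mol.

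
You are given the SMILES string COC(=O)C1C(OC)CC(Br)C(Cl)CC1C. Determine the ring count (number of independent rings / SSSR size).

1

In SMILES, each pair of matching ring-closure digits denotes one ring-closing bond; the number of such bonds equals the number of independent rings.
Ring-closure bonds here: 1.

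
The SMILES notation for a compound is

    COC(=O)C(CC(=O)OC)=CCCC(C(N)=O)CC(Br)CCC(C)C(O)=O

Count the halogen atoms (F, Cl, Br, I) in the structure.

Halogen atoms appear at heavy-atom position 20 (1×Br).
Other groups present: 1 alkene, 1 amide, 1 carboxylic acid, 2 ester.
Halogen count: 1.

1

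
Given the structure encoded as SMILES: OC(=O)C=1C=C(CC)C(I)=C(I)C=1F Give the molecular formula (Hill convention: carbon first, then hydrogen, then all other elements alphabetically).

Walk through each heavy atom and fill implicit hydrogens from standard valence (C 4, N 3, O 2, S 2, halogen 1):
  atom 1: O, bond orders sum to 1 (valence 2) → 1 H
  atom 2: C, bond orders sum to 4 (valence 4) → 0 H
  atom 3: O, bond orders sum to 2 (valence 2) → 0 H
  atom 4: C, bond orders sum to 4 (valence 4) → 0 H
  atom 5: C, bond orders sum to 3 (valence 4) → 1 H
  atom 6: C, bond orders sum to 4 (valence 4) → 0 H
  atom 7: C, bond orders sum to 2 (valence 4) → 2 H
  atom 8: C, bond orders sum to 1 (valence 4) → 3 H
  atom 9: C, bond orders sum to 4 (valence 4) → 0 H
  atom 10: I (halogen, monovalent) → 0 H
  atom 11: C, bond orders sum to 4 (valence 4) → 0 H
  atom 12: I (halogen, monovalent) → 0 H
  atom 13: C, bond orders sum to 4 (valence 4) → 0 H
  atom 14: F (halogen, monovalent) → 0 H
Totals → C:9, H:7, F:1, I:2, O:2.
In Hill order: C9H7FI2O2.

C9H7FI2O2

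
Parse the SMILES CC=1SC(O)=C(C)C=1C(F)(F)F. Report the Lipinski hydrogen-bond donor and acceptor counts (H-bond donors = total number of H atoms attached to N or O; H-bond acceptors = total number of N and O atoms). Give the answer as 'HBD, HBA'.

1, 1

Donors: find every N or O and count the H atoms it carries.
  atom 5 (O): bond orders sum to 1 → 1 H
Lipinski HBD = 1.
Acceptors: N atoms = 0, O atoms = 1 → HBA = 1.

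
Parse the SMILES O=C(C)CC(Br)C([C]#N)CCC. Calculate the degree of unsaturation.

Degree of unsaturation = (number of rings) + (number of π bonds).
Ring closures in the SMILES: 0.
π bonds: 1 double bond (each 1 DoU), 1 triple bond (each 2 DoU) → 3 DoU from unsaturation.
Total DoU = 0 + 3 = 3.

3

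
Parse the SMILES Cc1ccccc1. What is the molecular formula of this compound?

C7H8

Walk through each heavy atom and fill implicit hydrogens from standard valence (C 4, N 3, O 2, S 2, halogen 1); for lowercase aromatic atoms, an aromatic c carries 1 H when it has two neighbours and 0 H with three, and aromatic n carries 0 H:
  atom 1: C, bond orders sum to 1 (valence 4) → 3 H
  atom 2: aromatic c, 3 neighbours → 0 H
  atom 3: aromatic c, 2 neighbours → 1 H
  atom 4: aromatic c, 2 neighbours → 1 H
  atom 5: aromatic c, 2 neighbours → 1 H
  atom 6: aromatic c, 2 neighbours → 1 H
  atom 7: aromatic c, 2 neighbours → 1 H
Totals → C:7, H:8.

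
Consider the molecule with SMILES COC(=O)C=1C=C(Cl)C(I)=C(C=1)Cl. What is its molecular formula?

C8H5Cl2IO2

Walk through each heavy atom and fill implicit hydrogens from standard valence (C 4, N 3, O 2, S 2, halogen 1):
  atom 1: C, bond orders sum to 1 (valence 4) → 3 H
  atom 2: O, bond orders sum to 2 (valence 2) → 0 H
  atom 3: C, bond orders sum to 4 (valence 4) → 0 H
  atom 4: O, bond orders sum to 2 (valence 2) → 0 H
  atom 5: C, bond orders sum to 4 (valence 4) → 0 H
  atom 6: C, bond orders sum to 3 (valence 4) → 1 H
  atom 7: C, bond orders sum to 4 (valence 4) → 0 H
  atom 8: Cl (halogen, monovalent) → 0 H
  atom 9: C, bond orders sum to 4 (valence 4) → 0 H
  atom 10: I (halogen, monovalent) → 0 H
  atom 11: C, bond orders sum to 4 (valence 4) → 0 H
  atom 12: C, bond orders sum to 3 (valence 4) → 1 H
  atom 13: Cl (halogen, monovalent) → 0 H
Totals → C:8, H:5, Cl:2, I:1, O:2.
In Hill order: C8H5Cl2IO2.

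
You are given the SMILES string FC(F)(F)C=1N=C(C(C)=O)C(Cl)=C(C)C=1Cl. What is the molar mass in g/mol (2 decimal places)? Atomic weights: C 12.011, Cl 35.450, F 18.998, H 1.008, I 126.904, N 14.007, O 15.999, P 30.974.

272.05 g/mol

First, the molecular formula is C9H6Cl2F3NO (counting implicit H from valence).
  C: 9 × 12.011 = 108.099
  Cl: 2 × 35.450 = 70.900
  F: 3 × 18.998 = 56.994
  H: 6 × 1.008 = 6.048
  N: 1 × 14.007 = 14.007
  O: 1 × 15.999 = 15.999
Sum: 9×12.011 + 2×35.450 + 3×18.998 + 6×1.008 + 1×14.007 + 1×15.999 = 272.047 → 272.05 g/mol.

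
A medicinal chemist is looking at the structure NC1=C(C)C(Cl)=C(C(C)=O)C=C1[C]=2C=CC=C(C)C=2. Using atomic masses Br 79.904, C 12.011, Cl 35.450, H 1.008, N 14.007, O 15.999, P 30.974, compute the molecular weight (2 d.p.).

273.76 g/mol

First, the molecular formula is C16H16ClNO (counting implicit H from valence).
  C: 16 × 12.011 = 192.176
  Cl: 1 × 35.450 = 35.450
  H: 16 × 1.008 = 16.128
  N: 1 × 14.007 = 14.007
  O: 1 × 15.999 = 15.999
Sum: 16×12.011 + 1×35.450 + 16×1.008 + 1×14.007 + 1×15.999 = 273.760 → 273.76 g/mol.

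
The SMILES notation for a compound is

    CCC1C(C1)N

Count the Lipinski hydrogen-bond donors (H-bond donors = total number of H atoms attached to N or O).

2

Donors: find every N or O and count the H atoms it carries.
  atom 6 (N): bond orders sum to 1 → 2 H
Lipinski HBD = 2.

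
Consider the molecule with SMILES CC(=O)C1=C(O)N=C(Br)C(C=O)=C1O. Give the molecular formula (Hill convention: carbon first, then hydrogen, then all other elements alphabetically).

C8H6BrNO4

Walk through each heavy atom and fill implicit hydrogens from standard valence (C 4, N 3, O 2, S 2, halogen 1):
  atom 1: C, bond orders sum to 1 (valence 4) → 3 H
  atom 2: C, bond orders sum to 4 (valence 4) → 0 H
  atom 3: O, bond orders sum to 2 (valence 2) → 0 H
  atom 4: C, bond orders sum to 4 (valence 4) → 0 H
  atom 5: C, bond orders sum to 4 (valence 4) → 0 H
  atom 6: O, bond orders sum to 1 (valence 2) → 1 H
  atom 7: N, bond orders sum to 3 (valence 3) → 0 H
  atom 8: C, bond orders sum to 4 (valence 4) → 0 H
  atom 9: Br (halogen, monovalent) → 0 H
  atom 10: C, bond orders sum to 4 (valence 4) → 0 H
  atom 11: C, bond orders sum to 3 (valence 4) → 1 H
  atom 12: O, bond orders sum to 2 (valence 2) → 0 H
  atom 13: C, bond orders sum to 4 (valence 4) → 0 H
  atom 14: O, bond orders sum to 1 (valence 2) → 1 H
Totals → C:8, H:6, Br:1, N:1, O:4.
In Hill order: C8H6BrNO4.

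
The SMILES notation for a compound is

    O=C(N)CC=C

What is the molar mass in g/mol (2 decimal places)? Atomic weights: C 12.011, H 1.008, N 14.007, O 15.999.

First, the molecular formula is C4H7NO (counting implicit H from valence).
  C: 4 × 12.011 = 48.044
  H: 7 × 1.008 = 7.056
  N: 1 × 14.007 = 14.007
  O: 1 × 15.999 = 15.999
Sum: 4×12.011 + 7×1.008 + 1×14.007 + 1×15.999 = 85.106 → 85.11 g/mol.

85.11 g/mol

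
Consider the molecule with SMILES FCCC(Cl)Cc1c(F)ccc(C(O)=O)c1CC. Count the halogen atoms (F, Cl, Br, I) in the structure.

Halogen atoms appear at heavy-atom positions 1, 5, 9 (1×Cl, 2×F).
Other groups present: 1 carboxylic acid.
Halogen count: 3.

3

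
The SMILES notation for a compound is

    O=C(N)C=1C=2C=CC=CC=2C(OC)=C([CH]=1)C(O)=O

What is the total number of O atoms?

Scan the SMILES for O atoms (remember two-letter symbols like Cl and Br are single atoms).
Oxygen count: 4.

4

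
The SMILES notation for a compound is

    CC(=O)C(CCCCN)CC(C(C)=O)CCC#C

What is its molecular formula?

Walk through each heavy atom and fill implicit hydrogens from standard valence (C 4, N 3, O 2, S 2, halogen 1):
  atom 1: C, bond orders sum to 1 (valence 4) → 3 H
  atom 2: C, bond orders sum to 4 (valence 4) → 0 H
  atom 3: O, bond orders sum to 2 (valence 2) → 0 H
  atom 4: C, bond orders sum to 3 (valence 4) → 1 H
  atom 5: C, bond orders sum to 2 (valence 4) → 2 H
  atom 6: C, bond orders sum to 2 (valence 4) → 2 H
  atom 7: C, bond orders sum to 2 (valence 4) → 2 H
  atom 8: C, bond orders sum to 2 (valence 4) → 2 H
  atom 9: N, bond orders sum to 1 (valence 3) → 2 H
  atom 10: C, bond orders sum to 2 (valence 4) → 2 H
  atom 11: C, bond orders sum to 3 (valence 4) → 1 H
  atom 12: C, bond orders sum to 4 (valence 4) → 0 H
  atom 13: C, bond orders sum to 1 (valence 4) → 3 H
  atom 14: O, bond orders sum to 2 (valence 2) → 0 H
  atom 15: C, bond orders sum to 2 (valence 4) → 2 H
  atom 16: C, bond orders sum to 2 (valence 4) → 2 H
  atom 17: C, bond orders sum to 4 (valence 4) → 0 H
  atom 18: C, bond orders sum to 3 (valence 4) → 1 H
Totals → C:15, H:25, N:1, O:2.

C15H25NO2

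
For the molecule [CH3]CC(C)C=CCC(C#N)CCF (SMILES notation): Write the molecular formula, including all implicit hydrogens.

Walk through each heavy atom and fill implicit hydrogens from standard valence (C 4, N 3, O 2, S 2, halogen 1):
  atom 1: C with explicit H count 3
  atom 2: C, bond orders sum to 2 (valence 4) → 2 H
  atom 3: C, bond orders sum to 3 (valence 4) → 1 H
  atom 4: C, bond orders sum to 1 (valence 4) → 3 H
  atom 5: C, bond orders sum to 3 (valence 4) → 1 H
  atom 6: C, bond orders sum to 3 (valence 4) → 1 H
  atom 7: C, bond orders sum to 2 (valence 4) → 2 H
  atom 8: C, bond orders sum to 3 (valence 4) → 1 H
  atom 9: C, bond orders sum to 4 (valence 4) → 0 H
  atom 10: N, bond orders sum to 3 (valence 3) → 0 H
  atom 11: C, bond orders sum to 2 (valence 4) → 2 H
  atom 12: C, bond orders sum to 2 (valence 4) → 2 H
  atom 13: F (halogen, monovalent) → 0 H
Totals → C:11, H:18, F:1, N:1.
In Hill order: C11H18FN.

C11H18FN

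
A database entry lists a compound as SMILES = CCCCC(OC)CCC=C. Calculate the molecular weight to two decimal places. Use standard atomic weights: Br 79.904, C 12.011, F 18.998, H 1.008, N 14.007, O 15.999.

156.27 g/mol

First, the molecular formula is C10H20O (counting implicit H from valence).
  C: 10 × 12.011 = 120.110
  H: 20 × 1.008 = 20.160
  O: 1 × 15.999 = 15.999
Sum: 10×12.011 + 20×1.008 + 1×15.999 = 156.269 → 156.27 g/mol.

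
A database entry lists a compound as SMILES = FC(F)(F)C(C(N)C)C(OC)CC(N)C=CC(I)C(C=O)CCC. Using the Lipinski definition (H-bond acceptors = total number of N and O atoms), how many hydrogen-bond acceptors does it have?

4

N atoms: 2; O atoms: 2.
Lipinski HBA = 2 + 2 = 4.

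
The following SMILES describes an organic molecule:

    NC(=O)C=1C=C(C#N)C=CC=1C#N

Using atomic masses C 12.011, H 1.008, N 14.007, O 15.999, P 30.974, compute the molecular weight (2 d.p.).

First, the molecular formula is C9H5N3O (counting implicit H from valence).
  C: 9 × 12.011 = 108.099
  H: 5 × 1.008 = 5.040
  N: 3 × 14.007 = 42.021
  O: 1 × 15.999 = 15.999
Sum: 9×12.011 + 5×1.008 + 3×14.007 + 1×15.999 = 171.159 → 171.16 g/mol.

171.16 g/mol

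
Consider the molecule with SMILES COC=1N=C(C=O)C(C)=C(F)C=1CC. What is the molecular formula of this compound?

Walk through each heavy atom and fill implicit hydrogens from standard valence (C 4, N 3, O 2, S 2, halogen 1):
  atom 1: C, bond orders sum to 1 (valence 4) → 3 H
  atom 2: O, bond orders sum to 2 (valence 2) → 0 H
  atom 3: C, bond orders sum to 4 (valence 4) → 0 H
  atom 4: N, bond orders sum to 3 (valence 3) → 0 H
  atom 5: C, bond orders sum to 4 (valence 4) → 0 H
  atom 6: C, bond orders sum to 3 (valence 4) → 1 H
  atom 7: O, bond orders sum to 2 (valence 2) → 0 H
  atom 8: C, bond orders sum to 4 (valence 4) → 0 H
  atom 9: C, bond orders sum to 1 (valence 4) → 3 H
  atom 10: C, bond orders sum to 4 (valence 4) → 0 H
  atom 11: F (halogen, monovalent) → 0 H
  atom 12: C, bond orders sum to 4 (valence 4) → 0 H
  atom 13: C, bond orders sum to 2 (valence 4) → 2 H
  atom 14: C, bond orders sum to 1 (valence 4) → 3 H
Totals → C:10, H:12, F:1, N:1, O:2.
In Hill order: C10H12FNO2.

C10H12FNO2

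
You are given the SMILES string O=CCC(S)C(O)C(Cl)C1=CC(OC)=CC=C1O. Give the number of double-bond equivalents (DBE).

5

Molecular formula: C12H15ClO4S.
DoU = (2C + 2 + N − H − X) / 2, where X is the halogen count and O/S are ignored.
    = (2·12 + 2 + 0 − 15 − 1) / 2 = 10 / 2 = 5.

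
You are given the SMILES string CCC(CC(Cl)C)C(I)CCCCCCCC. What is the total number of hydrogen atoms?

30

Walk through each heavy atom and fill implicit hydrogens from standard valence (C 4, N 3, O 2, S 2, halogen 1):
  atom 1: C, bond orders sum to 1 (valence 4) → 3 H
  atom 2: C, bond orders sum to 2 (valence 4) → 2 H
  atom 3: C, bond orders sum to 3 (valence 4) → 1 H
  atom 4: C, bond orders sum to 2 (valence 4) → 2 H
  atom 5: C, bond orders sum to 3 (valence 4) → 1 H
  atom 6: Cl (halogen, monovalent) → 0 H
  atom 7: C, bond orders sum to 1 (valence 4) → 3 H
  atom 8: C, bond orders sum to 3 (valence 4) → 1 H
  atom 9: I (halogen, monovalent) → 0 H
  atom 10: C, bond orders sum to 2 (valence 4) → 2 H
  atom 11: C, bond orders sum to 2 (valence 4) → 2 H
  atom 12: C, bond orders sum to 2 (valence 4) → 2 H
  atom 13: C, bond orders sum to 2 (valence 4) → 2 H
  atom 14: C, bond orders sum to 2 (valence 4) → 2 H
  atom 15: C, bond orders sum to 2 (valence 4) → 2 H
  atom 16: C, bond orders sum to 2 (valence 4) → 2 H
  atom 17: C, bond orders sum to 1 (valence 4) → 3 H
Total hydrogens: 30.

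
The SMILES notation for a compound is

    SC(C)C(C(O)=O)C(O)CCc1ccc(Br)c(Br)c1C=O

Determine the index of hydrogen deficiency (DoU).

Molecular formula: C14H16Br2O4S.
DoU = (2C + 2 + N − H − X) / 2, where X is the halogen count and O/S are ignored.
    = (2·14 + 2 + 0 − 16 − 2) / 2 = 12 / 2 = 6.

6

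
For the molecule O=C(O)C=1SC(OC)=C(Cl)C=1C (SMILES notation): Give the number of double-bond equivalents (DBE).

Molecular formula: C7H7ClO3S.
DoU = (2C + 2 + N − H − X) / 2, where X is the halogen count and O/S are ignored.
    = (2·7 + 2 + 0 − 7 − 1) / 2 = 8 / 2 = 4.

4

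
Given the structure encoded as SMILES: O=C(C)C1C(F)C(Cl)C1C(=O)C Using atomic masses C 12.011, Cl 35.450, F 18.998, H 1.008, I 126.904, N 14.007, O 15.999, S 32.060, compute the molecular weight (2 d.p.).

192.61 g/mol

First, the molecular formula is C8H10ClFO2 (counting implicit H from valence).
  C: 8 × 12.011 = 96.088
  Cl: 1 × 35.450 = 35.450
  F: 1 × 18.998 = 18.998
  H: 10 × 1.008 = 10.080
  O: 2 × 15.999 = 31.998
Sum: 8×12.011 + 1×35.450 + 1×18.998 + 10×1.008 + 2×15.999 = 192.614 → 192.61 g/mol.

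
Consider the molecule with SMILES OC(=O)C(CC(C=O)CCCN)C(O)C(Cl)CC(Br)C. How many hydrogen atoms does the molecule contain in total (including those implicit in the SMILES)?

Walk through each heavy atom and fill implicit hydrogens from standard valence (C 4, N 3, O 2, S 2, halogen 1):
  atom 1: O, bond orders sum to 1 (valence 2) → 1 H
  atom 2: C, bond orders sum to 4 (valence 4) → 0 H
  atom 3: O, bond orders sum to 2 (valence 2) → 0 H
  atom 4: C, bond orders sum to 3 (valence 4) → 1 H
  atom 5: C, bond orders sum to 2 (valence 4) → 2 H
  atom 6: C, bond orders sum to 3 (valence 4) → 1 H
  atom 7: C, bond orders sum to 3 (valence 4) → 1 H
  atom 8: O, bond orders sum to 2 (valence 2) → 0 H
  atom 9: C, bond orders sum to 2 (valence 4) → 2 H
  atom 10: C, bond orders sum to 2 (valence 4) → 2 H
  atom 11: C, bond orders sum to 2 (valence 4) → 2 H
  atom 12: N, bond orders sum to 1 (valence 3) → 2 H
  atom 13: C, bond orders sum to 3 (valence 4) → 1 H
  atom 14: O, bond orders sum to 1 (valence 2) → 1 H
  atom 15: C, bond orders sum to 3 (valence 4) → 1 H
  atom 16: Cl (halogen, monovalent) → 0 H
  atom 17: C, bond orders sum to 2 (valence 4) → 2 H
  atom 18: C, bond orders sum to 3 (valence 4) → 1 H
  atom 19: Br (halogen, monovalent) → 0 H
  atom 20: C, bond orders sum to 1 (valence 4) → 3 H
Total hydrogens: 23.

23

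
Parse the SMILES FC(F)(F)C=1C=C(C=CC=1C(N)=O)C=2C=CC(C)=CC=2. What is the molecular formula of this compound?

C15H12F3NO

Walk through each heavy atom and fill implicit hydrogens from standard valence (C 4, N 3, O 2, S 2, halogen 1):
  atom 1: F (halogen, monovalent) → 0 H
  atom 2: C, bond orders sum to 4 (valence 4) → 0 H
  atom 3: F (halogen, monovalent) → 0 H
  atom 4: F (halogen, monovalent) → 0 H
  atom 5: C, bond orders sum to 4 (valence 4) → 0 H
  atom 6: C, bond orders sum to 3 (valence 4) → 1 H
  atom 7: C, bond orders sum to 4 (valence 4) → 0 H
  atom 8: C, bond orders sum to 3 (valence 4) → 1 H
  atom 9: C, bond orders sum to 3 (valence 4) → 1 H
  atom 10: C, bond orders sum to 4 (valence 4) → 0 H
  atom 11: C, bond orders sum to 4 (valence 4) → 0 H
  atom 12: N, bond orders sum to 1 (valence 3) → 2 H
  atom 13: O, bond orders sum to 2 (valence 2) → 0 H
  atom 14: C, bond orders sum to 4 (valence 4) → 0 H
  atom 15: C, bond orders sum to 3 (valence 4) → 1 H
  atom 16: C, bond orders sum to 3 (valence 4) → 1 H
  atom 17: C, bond orders sum to 4 (valence 4) → 0 H
  atom 18: C, bond orders sum to 1 (valence 4) → 3 H
  atom 19: C, bond orders sum to 3 (valence 4) → 1 H
  atom 20: C, bond orders sum to 3 (valence 4) → 1 H
Totals → C:15, H:12, F:3, N:1, O:1.
In Hill order: C15H12F3NO.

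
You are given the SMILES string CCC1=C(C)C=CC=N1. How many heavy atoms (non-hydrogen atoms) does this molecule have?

9

Every atom symbol written in the SMILES (organic subset) is one heavy atom; implicit H are not written.
Heavy atoms by element → C:8, N:1.
Total: 9.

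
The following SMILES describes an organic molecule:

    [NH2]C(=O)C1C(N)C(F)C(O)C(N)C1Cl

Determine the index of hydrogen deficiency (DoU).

Degree of unsaturation = (number of rings) + (number of π bonds).
Ring closures in the SMILES: 1.
π bonds: 1 double bond (each 1 DoU) → 1 DoU from unsaturation.
Total DoU = 1 + 1 = 2.

2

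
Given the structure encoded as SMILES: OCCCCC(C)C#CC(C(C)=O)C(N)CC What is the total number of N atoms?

1

Scan the SMILES for N atoms (remember two-letter symbols like Cl and Br are single atoms).
Nitrogen count: 1.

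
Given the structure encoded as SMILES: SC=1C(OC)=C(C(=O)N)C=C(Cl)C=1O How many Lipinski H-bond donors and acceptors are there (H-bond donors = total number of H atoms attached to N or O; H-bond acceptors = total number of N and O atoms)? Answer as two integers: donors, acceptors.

Donors: find every N or O and count the H atoms it carries.
  atom 4 (O): bond orders sum to 2 → 0 H
  atom 8 (O): bond orders sum to 2 → 0 H
  atom 9 (N): bond orders sum to 1 → 2 H
  atom 14 (O): bond orders sum to 1 → 1 H
Lipinski HBD = 3.
Acceptors: N atoms = 1, O atoms = 3 → HBA = 4.

3, 4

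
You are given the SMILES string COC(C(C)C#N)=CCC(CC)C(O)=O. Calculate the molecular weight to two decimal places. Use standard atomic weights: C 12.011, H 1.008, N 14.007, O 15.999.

211.26 g/mol

First, the molecular formula is C11H17NO3 (counting implicit H from valence).
  C: 11 × 12.011 = 132.121
  H: 17 × 1.008 = 17.136
  N: 1 × 14.007 = 14.007
  O: 3 × 15.999 = 47.997
Sum: 11×12.011 + 17×1.008 + 1×14.007 + 3×15.999 = 211.261 → 211.26 g/mol.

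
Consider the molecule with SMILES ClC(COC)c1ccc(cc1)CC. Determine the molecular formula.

Walk through each heavy atom and fill implicit hydrogens from standard valence (C 4, N 3, O 2, S 2, halogen 1); for lowercase aromatic atoms, an aromatic c carries 1 H when it has two neighbours and 0 H with three, and aromatic n carries 0 H:
  atom 1: Cl (halogen, monovalent) → 0 H
  atom 2: C, bond orders sum to 3 (valence 4) → 1 H
  atom 3: C, bond orders sum to 2 (valence 4) → 2 H
  atom 4: O, bond orders sum to 2 (valence 2) → 0 H
  atom 5: C, bond orders sum to 1 (valence 4) → 3 H
  atom 6: aromatic c, 3 neighbours → 0 H
  atom 7: aromatic c, 2 neighbours → 1 H
  atom 8: aromatic c, 2 neighbours → 1 H
  atom 9: aromatic c, 3 neighbours → 0 H
  atom 10: aromatic c, 2 neighbours → 1 H
  atom 11: aromatic c, 2 neighbours → 1 H
  atom 12: C, bond orders sum to 2 (valence 4) → 2 H
  atom 13: C, bond orders sum to 1 (valence 4) → 3 H
Totals → C:11, H:15, Cl:1, O:1.

C11H15ClO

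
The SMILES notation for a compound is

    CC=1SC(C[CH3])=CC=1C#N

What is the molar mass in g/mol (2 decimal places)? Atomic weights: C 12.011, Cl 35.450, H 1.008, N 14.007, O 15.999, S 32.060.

151.23 g/mol

First, the molecular formula is C8H9NS (counting implicit H from valence).
  C: 8 × 12.011 = 96.088
  H: 9 × 1.008 = 9.072
  N: 1 × 14.007 = 14.007
  S: 1 × 32.060 = 32.060
Sum: 8×12.011 + 9×1.008 + 1×14.007 + 1×32.060 = 151.227 → 151.23 g/mol.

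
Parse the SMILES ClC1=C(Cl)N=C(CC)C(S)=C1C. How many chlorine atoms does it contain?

Scan the SMILES for Cl atoms (remember two-letter symbols like Cl and Br are single atoms).
Chlorine count: 2.

2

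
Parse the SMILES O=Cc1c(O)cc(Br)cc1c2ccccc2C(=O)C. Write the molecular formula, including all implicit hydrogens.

Walk through each heavy atom and fill implicit hydrogens from standard valence (C 4, N 3, O 2, S 2, halogen 1); for lowercase aromatic atoms, an aromatic c carries 1 H when it has two neighbours and 0 H with three, and aromatic n carries 0 H:
  atom 1: O, bond orders sum to 2 (valence 2) → 0 H
  atom 2: C, bond orders sum to 3 (valence 4) → 1 H
  atom 3: aromatic c, 3 neighbours → 0 H
  atom 4: aromatic c, 3 neighbours → 0 H
  atom 5: O, bond orders sum to 1 (valence 2) → 1 H
  atom 6: aromatic c, 2 neighbours → 1 H
  atom 7: aromatic c, 3 neighbours → 0 H
  atom 8: Br (halogen, monovalent) → 0 H
  atom 9: aromatic c, 2 neighbours → 1 H
  atom 10: aromatic c, 3 neighbours → 0 H
  atom 11: aromatic c, 3 neighbours → 0 H
  atom 12: aromatic c, 2 neighbours → 1 H
  atom 13: aromatic c, 2 neighbours → 1 H
  atom 14: aromatic c, 2 neighbours → 1 H
  atom 15: aromatic c, 2 neighbours → 1 H
  atom 16: aromatic c, 3 neighbours → 0 H
  atom 17: C, bond orders sum to 4 (valence 4) → 0 H
  atom 18: O, bond orders sum to 2 (valence 2) → 0 H
  atom 19: C, bond orders sum to 1 (valence 4) → 3 H
Totals → C:15, H:11, Br:1, O:3.

C15H11BrO3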